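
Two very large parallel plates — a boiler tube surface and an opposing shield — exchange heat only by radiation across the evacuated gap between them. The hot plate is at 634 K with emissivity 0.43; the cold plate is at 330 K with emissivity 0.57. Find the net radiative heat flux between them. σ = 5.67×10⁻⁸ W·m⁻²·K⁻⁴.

q ≈ 2760 W/m²

For two infinite grey parallel plates, q = σ(T₁⁴ − T₂⁴)/(1/ε₁ + 1/ε₂ − 1).
T₁⁴ − T₂⁴ = 1.616×10¹¹ − 1.186×10¹⁰ = 1.497×10¹¹ K⁴.
1/ε₁ + 1/ε₂ − 1 = 2.326 + 1.754 − 1 = 3.080.
q = 5.67×10⁻⁸ × 1.497×10¹¹ / 3.080.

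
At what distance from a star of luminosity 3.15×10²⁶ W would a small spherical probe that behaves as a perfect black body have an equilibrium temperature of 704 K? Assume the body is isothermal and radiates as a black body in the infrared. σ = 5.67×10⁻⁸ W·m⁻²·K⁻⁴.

For an isothermal black-emitting sphere, (1−a)S·πr² = σ·4πr²·T⁴ ⇒ S = 4σT⁴/(1−a).
S = 4·5.67×10⁻⁸·(704)⁴/1.00 = 55710 W/m².
Flux falls as S = L/(4πd²), so d = √(L/(4πS)) = √(3.15×10²⁶/(4π·55710)).

d ≈ 2.12×10¹⁰ m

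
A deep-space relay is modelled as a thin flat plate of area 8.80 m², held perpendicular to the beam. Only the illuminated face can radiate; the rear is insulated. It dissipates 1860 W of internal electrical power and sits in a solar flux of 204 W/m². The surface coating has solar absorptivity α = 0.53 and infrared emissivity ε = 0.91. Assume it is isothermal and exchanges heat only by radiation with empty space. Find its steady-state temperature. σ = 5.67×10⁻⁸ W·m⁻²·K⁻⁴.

T ≈ 281 K

At steady state, absorbed solar power + internal power = radiated power.
Absorbed: α·S·A_cross = 0.53·204·8.800 = 951.5 W (cross-section A).
Total input = 951.5 + 1860 = 2811 W.
Radiated: εσ·A_surf·T⁴ with A_surf = A = 8.800 m².
T⁴ = 2811/(0.91·5.67×10⁻⁸·8.800) = 6.192×10⁹ K⁴.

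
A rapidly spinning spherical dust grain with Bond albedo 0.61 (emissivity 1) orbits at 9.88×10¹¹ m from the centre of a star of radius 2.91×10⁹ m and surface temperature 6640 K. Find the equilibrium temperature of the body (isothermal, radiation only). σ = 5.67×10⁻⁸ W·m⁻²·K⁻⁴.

The star's surface emits σT_*⁴; at distance d the flux is S = σT_*⁴(R_*/d)².
S = 5.67×10⁻⁸·(6640)⁴·(2.91×10⁹/9.88×10¹¹)² = 956.2 W/m².
For an isothermal sphere T⁴ = (1−a)S/(4σ) = 1.644×10⁹ K⁴.

T ≈ 201 K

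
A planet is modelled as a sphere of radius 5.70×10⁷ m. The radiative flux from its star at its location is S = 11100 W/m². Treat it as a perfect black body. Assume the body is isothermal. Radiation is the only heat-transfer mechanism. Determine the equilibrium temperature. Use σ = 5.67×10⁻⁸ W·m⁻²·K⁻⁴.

T ≈ 470 K

At equilibrium, absorbed power = emitted power.
Absorbing cross-section = πr² = 1.021×10¹⁶ m²; emitting surface = 4πr² = 4.083×10¹⁶ m² (ratio 4).
S·A_cross = εσ·A_surf·T⁴  ⇒  T⁴ = S/(4σ).
T⁴ = 1.00·11100/(4·5.67×10⁻⁸) = 4.894×10¹⁰ K⁴.
T = (4.894×10¹⁰)^(1/4).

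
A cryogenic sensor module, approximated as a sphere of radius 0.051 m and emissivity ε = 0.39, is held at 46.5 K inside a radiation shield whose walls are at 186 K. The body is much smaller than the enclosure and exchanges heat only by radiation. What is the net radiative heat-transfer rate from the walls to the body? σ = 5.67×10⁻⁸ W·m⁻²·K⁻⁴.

P_net ≈ 0.862 W

For a small grey body in a large enclosure: P_net = εσA(T_body⁴ − T_wall⁴).
A = 4πr² = 0.03269 m²; T_body⁴ − T_wall⁴ = 4.675×10⁶ − 1.197×10⁹ = -1.192×10⁹ K⁴.
|P_net| = 0.39·5.67×10⁻⁸·0.03269·1.192×10⁹.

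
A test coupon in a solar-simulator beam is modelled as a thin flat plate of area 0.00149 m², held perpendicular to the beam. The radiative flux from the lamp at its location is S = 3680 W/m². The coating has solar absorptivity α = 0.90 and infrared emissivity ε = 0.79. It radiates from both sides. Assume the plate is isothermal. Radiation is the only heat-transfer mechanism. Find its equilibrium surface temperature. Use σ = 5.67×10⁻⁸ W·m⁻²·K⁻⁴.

T ≈ 438 K

At equilibrium, absorbed power = emitted power.
Absorbing cross-section = A = 0.001490 m²; emitting surface = 2A = 0.002980 m² (ratio 2).
αS·A_cross = εσ·A_surf·T⁴  ⇒  T⁴ = αS/(ε·2σ).
T⁴ = 0.900·3680/(0.79·2·5.67×10⁻⁸) = 3.697×10¹⁰ K⁴.
T = (3.697×10¹⁰)^(1/4).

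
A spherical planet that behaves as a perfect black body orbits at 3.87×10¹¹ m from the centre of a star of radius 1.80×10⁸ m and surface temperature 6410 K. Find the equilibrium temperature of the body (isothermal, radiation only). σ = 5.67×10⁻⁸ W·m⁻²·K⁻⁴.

The star's surface emits σT_*⁴; at distance d the flux is S = σT_*⁴(R_*/d)².
S = 5.67×10⁻⁸·(6410)⁴·(1.80×10⁸/3.87×10¹¹)² = 20.71 W/m².
For an isothermal sphere T⁴ = (1−a)S/(4σ) = 9.131×10⁷ K⁴.

T ≈ 97.8 K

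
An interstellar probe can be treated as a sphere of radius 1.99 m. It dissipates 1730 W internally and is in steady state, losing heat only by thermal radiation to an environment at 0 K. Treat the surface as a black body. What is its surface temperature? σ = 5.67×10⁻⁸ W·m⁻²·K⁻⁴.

T ≈ 157 K

Steady state: internal power = radiated power, P = εσA T⁴.
Radiating area A = 4πr² = 49.76 m².
T⁴ = P/(εσA) = 1730/(1.0·5.67×10⁻⁸·49.76) = 6.131×10⁸ K⁴.
T = (6.131×10⁸)^(1/4).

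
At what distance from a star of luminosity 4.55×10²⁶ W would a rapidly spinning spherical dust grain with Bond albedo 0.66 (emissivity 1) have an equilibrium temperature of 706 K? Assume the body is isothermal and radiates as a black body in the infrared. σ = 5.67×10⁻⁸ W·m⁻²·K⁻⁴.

d ≈ 1.48×10¹⁰ m

For an isothermal black-emitting sphere, (1−a)S·πr² = σ·4πr²·T⁴ ⇒ S = 4σT⁴/(1−a).
S = 4·5.67×10⁻⁸·(706)⁴/0.340 = 1.657×10⁵ W/m².
Flux falls as S = L/(4πd²), so d = √(L/(4πS)) = √(4.55×10²⁶/(4π·1.657×10⁵)).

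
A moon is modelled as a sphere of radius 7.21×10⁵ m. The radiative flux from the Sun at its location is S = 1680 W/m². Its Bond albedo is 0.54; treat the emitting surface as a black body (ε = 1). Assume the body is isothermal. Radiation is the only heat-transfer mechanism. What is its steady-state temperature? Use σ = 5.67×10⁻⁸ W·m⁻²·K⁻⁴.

At equilibrium, absorbed power = emitted power.
Absorbing cross-section = πr² = 1.633×10¹² m²; emitting surface = 4πr² = 6.533×10¹² m² (ratio 4).
(1−a)S·A_cross = εσ·A_surf·T⁴  ⇒  T⁴ = (1−a)S/(4σ).
T⁴ = 0.460·1680/(4·5.67×10⁻⁸) = 3.407×10⁹ K⁴.
T = (3.407×10⁹)^(1/4).

T ≈ 242 K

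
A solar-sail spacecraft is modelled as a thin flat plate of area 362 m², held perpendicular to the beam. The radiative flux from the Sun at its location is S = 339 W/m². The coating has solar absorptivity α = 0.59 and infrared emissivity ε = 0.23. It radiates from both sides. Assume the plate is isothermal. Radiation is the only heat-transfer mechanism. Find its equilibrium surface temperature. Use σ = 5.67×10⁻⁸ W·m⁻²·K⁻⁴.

T ≈ 296 K

At equilibrium, absorbed power = emitted power.
Absorbing cross-section = A = 362.0 m²; emitting surface = 2A = 724.0 m² (ratio 2).
αS·A_cross = εσ·A_surf·T⁴  ⇒  T⁴ = αS/(ε·2σ).
T⁴ = 0.590·339/(0.23·2·5.67×10⁻⁸) = 7.669×10⁹ K⁴.
T = (7.669×10⁹)^(1/4).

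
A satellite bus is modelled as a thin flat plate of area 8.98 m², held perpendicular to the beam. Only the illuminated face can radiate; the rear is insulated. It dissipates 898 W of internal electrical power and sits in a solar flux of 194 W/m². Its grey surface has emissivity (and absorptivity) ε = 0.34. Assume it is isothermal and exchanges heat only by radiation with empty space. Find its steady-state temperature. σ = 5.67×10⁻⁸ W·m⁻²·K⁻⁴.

T ≈ 305 K

At steady state, absorbed solar power + internal power = radiated power.
Absorbed: α·S·A_cross = 0.34·194·8.980 = 592.3 W (cross-section A).
Total input = 592.3 + 898 = 1490 W.
Radiated: εσ·A_surf·T⁴ with A_surf = A = 8.980 m².
T⁴ = 1490/(0.34·5.67×10⁻⁸·8.980) = 8.609×10⁹ K⁴.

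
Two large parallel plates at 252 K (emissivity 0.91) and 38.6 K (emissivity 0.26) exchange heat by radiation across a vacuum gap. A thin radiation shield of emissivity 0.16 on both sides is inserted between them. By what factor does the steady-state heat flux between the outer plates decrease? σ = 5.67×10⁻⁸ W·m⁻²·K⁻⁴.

Without shield: q₀ = σΔ(T⁴)/(1/ε₁+1/ε₂−1) with denominator 3.945.
With shield the two gaps are in series; the resistances add: (1/ε₁+1/ε_s−1)+(1/ε_s+1/ε₂−1) = 6.349+9.096 = 15.45.
Heat-flux ratio q₀/q = 15.45/3.945.

factor ≈ 3.92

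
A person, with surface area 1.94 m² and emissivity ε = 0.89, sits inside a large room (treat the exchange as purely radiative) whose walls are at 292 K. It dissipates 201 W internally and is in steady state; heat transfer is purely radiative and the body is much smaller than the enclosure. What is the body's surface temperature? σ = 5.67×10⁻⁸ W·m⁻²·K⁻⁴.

For a small grey body in a large enclosure, net radiated power = εσA(T⁴ − T_w⁴).
Steady state: P = εσA(T⁴ − T_w⁴) with A = 1.94 m².
T⁴ = P/(εσA) + T_w⁴ = 201/(0.89·5.67×10⁻⁸·1.940) + (292)⁴
    = 2.053×10⁹ + 7.270×10⁹ = 9.323×10⁹ K⁴.

T ≈ 311 K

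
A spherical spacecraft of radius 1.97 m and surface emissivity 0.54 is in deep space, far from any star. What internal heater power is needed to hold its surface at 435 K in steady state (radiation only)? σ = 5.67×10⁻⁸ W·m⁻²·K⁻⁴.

P ≈ 53500 W

P = εσ·4πr²·T⁴.
4πr² = 48.77 m²; T⁴ = 3.581×10¹⁰ K⁴.
P = 0.54·5.67×10⁻⁸·48.77·3.581×10¹⁰.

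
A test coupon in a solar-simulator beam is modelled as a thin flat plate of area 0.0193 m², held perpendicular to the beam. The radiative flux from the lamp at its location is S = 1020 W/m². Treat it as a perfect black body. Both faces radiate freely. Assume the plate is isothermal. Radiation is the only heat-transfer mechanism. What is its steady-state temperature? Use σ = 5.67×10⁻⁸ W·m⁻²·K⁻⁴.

At equilibrium, absorbed power = emitted power.
Absorbing cross-section = A = 0.01930 m²; emitting surface = 2A = 0.03860 m² (ratio 2).
S·A_cross = εσ·A_surf·T⁴  ⇒  T⁴ = S/(2σ).
T⁴ = 1.00·1020/(2·5.67×10⁻⁸) = 8.995×10⁹ K⁴.
T = (8.995×10⁹)^(1/4).

T ≈ 308 K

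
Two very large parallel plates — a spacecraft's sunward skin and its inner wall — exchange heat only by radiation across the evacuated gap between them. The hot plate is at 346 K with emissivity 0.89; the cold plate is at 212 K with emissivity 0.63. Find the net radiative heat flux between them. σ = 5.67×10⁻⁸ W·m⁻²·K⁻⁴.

For two infinite grey parallel plates, q = σ(T₁⁴ − T₂⁴)/(1/ε₁ + 1/ε₂ − 1).
T₁⁴ − T₂⁴ = 1.433×10¹⁰ − 2.020×10⁹ = 1.231×10¹⁰ K⁴.
1/ε₁ + 1/ε₂ − 1 = 1.124 + 1.587 − 1 = 1.711.
q = 5.67×10⁻⁸ × 1.231×10¹⁰ / 1.711.

q ≈ 408 W/m²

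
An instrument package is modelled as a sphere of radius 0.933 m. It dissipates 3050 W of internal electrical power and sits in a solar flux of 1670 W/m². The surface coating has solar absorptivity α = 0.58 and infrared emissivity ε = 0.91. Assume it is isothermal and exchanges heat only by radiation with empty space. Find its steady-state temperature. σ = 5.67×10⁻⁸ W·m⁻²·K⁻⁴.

T ≈ 317 K

At steady state, absorbed solar power + internal power = radiated power.
Absorbed: α·S·A_cross = 0.58·1670·2.735 = 2649 W (cross-section πr²).
Total input = 2649 + 3050 = 5699 W.
Radiated: εσ·A_surf·T⁴ with A_surf = 4πr² = 10.94 m².
T⁴ = 5699/(0.91·5.67×10⁻⁸·10.94) = 1.010×10¹⁰ K⁴.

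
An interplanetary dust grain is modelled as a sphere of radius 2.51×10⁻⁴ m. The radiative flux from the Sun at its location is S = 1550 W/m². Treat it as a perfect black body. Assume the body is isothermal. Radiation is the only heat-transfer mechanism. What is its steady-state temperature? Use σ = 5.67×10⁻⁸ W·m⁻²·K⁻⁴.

T ≈ 288 K

At equilibrium, absorbed power = emitted power.
Absorbing cross-section = πr² = 1.979×10⁻⁷ m²; emitting surface = 4πr² = 7.917×10⁻⁷ m² (ratio 4).
S·A_cross = εσ·A_surf·T⁴  ⇒  T⁴ = S/(4σ).
T⁴ = 1.00·1550/(4·5.67×10⁻⁸) = 6.834×10⁹ K⁴.
T = (6.834×10⁹)^(1/4).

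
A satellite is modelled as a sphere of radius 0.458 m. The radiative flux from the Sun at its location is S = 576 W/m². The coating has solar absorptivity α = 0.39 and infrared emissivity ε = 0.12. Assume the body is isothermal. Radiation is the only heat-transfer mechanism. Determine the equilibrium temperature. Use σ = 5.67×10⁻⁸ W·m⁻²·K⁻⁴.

T ≈ 301 K

At equilibrium, absorbed power = emitted power.
Absorbing cross-section = πr² = 0.6590 m²; emitting surface = 4πr² = 2.636 m² (ratio 4).
αS·A_cross = εσ·A_surf·T⁴  ⇒  T⁴ = αS/(ε·4σ).
T⁴ = 0.390·576/(0.12·4·5.67×10⁻⁸) = 8.254×10⁹ K⁴.
T = (8.254×10⁹)^(1/4).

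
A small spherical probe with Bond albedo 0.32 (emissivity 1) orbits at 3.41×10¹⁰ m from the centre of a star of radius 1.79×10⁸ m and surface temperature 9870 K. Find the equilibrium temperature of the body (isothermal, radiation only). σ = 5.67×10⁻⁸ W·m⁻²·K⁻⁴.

T ≈ 459 K

The star's surface emits σT_*⁴; at distance d the flux is S = σT_*⁴(R_*/d)².
S = 5.67×10⁻⁸·(9870)⁴·(1.79×10⁸/3.41×10¹⁰)² = 14830 W/m².
For an isothermal sphere T⁴ = (1−a)S/(4σ) = 4.445×10¹⁰ K⁴.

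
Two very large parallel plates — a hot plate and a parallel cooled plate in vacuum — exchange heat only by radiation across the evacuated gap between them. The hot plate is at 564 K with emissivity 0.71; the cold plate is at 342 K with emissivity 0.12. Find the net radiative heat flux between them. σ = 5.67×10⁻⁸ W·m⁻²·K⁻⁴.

For two infinite grey parallel plates, q = σ(T₁⁴ − T₂⁴)/(1/ε₁ + 1/ε₂ − 1).
T₁⁴ − T₂⁴ = 1.012×10¹¹ − 1.368×10¹⁰ = 8.750×10¹⁰ K⁴.
1/ε₁ + 1/ε₂ − 1 = 1.408 + 8.333 − 1 = 8.742.
q = 5.67×10⁻⁸ × 8.750×10¹⁰ / 8.742.

q ≈ 568 W/m²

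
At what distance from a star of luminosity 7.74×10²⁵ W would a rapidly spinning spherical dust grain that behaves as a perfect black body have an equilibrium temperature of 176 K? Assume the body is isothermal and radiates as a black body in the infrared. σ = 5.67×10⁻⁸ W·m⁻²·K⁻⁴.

For an isothermal black-emitting sphere, (1−a)S·πr² = σ·4πr²·T⁴ ⇒ S = 4σT⁴/(1−a).
S = 4·5.67×10⁻⁸·(176)⁴/1.00 = 217.6 W/m².
Flux falls as S = L/(4πd²), so d = √(L/(4πS)) = √(7.74×10²⁵/(4π·217.6)).

d ≈ 1.68×10¹¹ m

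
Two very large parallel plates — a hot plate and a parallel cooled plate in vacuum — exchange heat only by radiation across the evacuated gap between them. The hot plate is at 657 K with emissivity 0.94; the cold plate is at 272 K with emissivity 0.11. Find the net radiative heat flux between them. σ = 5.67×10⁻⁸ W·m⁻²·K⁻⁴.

For two infinite grey parallel plates, q = σ(T₁⁴ − T₂⁴)/(1/ε₁ + 1/ε₂ − 1).
T₁⁴ − T₂⁴ = 1.863×10¹¹ − 5.474×10⁹ = 1.808×10¹¹ K⁴.
1/ε₁ + 1/ε₂ − 1 = 1.064 + 9.091 − 1 = 9.155.
q = 5.67×10⁻⁸ × 1.808×10¹¹ / 9.155.

q ≈ 1120 W/m²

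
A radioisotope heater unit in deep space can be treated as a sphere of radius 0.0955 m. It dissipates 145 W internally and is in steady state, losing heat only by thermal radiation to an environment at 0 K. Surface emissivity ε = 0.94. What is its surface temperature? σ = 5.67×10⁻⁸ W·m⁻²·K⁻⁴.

T ≈ 393 K

Steady state: internal power = radiated power, P = εσA T⁴.
Radiating area A = 4πr² = 0.1146 m².
T⁴ = P/(εσA) = 145/(0.94·5.67×10⁻⁸·0.1146) = 2.374×10¹⁰ K⁴.
T = (2.374×10¹⁰)^(1/4).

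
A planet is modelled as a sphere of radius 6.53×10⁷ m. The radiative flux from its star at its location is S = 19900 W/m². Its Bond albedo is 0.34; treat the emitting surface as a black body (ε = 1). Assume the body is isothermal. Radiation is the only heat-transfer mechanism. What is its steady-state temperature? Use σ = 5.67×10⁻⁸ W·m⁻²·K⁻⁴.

T ≈ 491 K

At equilibrium, absorbed power = emitted power.
Absorbing cross-section = πr² = 1.340×10¹⁶ m²; emitting surface = 4πr² = 5.358×10¹⁶ m² (ratio 4).
(1−a)S·A_cross = εσ·A_surf·T⁴  ⇒  T⁴ = (1−a)S/(4σ).
T⁴ = 0.660·19900/(4·5.67×10⁻⁸) = 5.791×10¹⁰ K⁴.
T = (5.791×10¹⁰)^(1/4).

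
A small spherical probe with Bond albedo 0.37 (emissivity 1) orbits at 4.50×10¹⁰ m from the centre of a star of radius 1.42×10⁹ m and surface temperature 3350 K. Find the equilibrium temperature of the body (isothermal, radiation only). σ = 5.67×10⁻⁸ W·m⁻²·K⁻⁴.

The star's surface emits σT_*⁴; at distance d the flux is S = σT_*⁴(R_*/d)².
S = 5.67×10⁻⁸·(3350)⁴·(1.42×10⁹/4.50×10¹⁰)² = 7111 W/m².
For an isothermal sphere T⁴ = (1−a)S/(4σ) = 1.975×10¹⁰ K⁴.

T ≈ 375 K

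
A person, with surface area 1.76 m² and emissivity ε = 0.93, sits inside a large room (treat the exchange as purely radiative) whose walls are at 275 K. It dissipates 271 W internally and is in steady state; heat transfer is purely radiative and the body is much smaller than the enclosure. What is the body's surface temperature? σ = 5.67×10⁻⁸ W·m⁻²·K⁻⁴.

T ≈ 305 K

For a small grey body in a large enclosure, net radiated power = εσA(T⁴ − T_w⁴).
Steady state: P = εσA(T⁴ − T_w⁴) with A = 1.76 m².
T⁴ = P/(εσA) + T_w⁴ = 271/(0.93·5.67×10⁻⁸·1.760) + (275)⁴
    = 2.920×10⁹ + 5.719×10⁹ = 8.639×10⁹ K⁴.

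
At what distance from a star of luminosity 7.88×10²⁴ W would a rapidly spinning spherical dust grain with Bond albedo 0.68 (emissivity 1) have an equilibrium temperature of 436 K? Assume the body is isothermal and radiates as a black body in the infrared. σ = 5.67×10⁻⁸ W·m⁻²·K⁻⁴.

d ≈ 4.95×10⁹ m

For an isothermal black-emitting sphere, (1−a)S·πr² = σ·4πr²·T⁴ ⇒ S = 4σT⁴/(1−a).
S = 4·5.67×10⁻⁸·(436)⁴/0.320 = 25610 W/m².
Flux falls as S = L/(4πd²), so d = √(L/(4πS)) = √(7.88×10²⁴/(4π·25610)).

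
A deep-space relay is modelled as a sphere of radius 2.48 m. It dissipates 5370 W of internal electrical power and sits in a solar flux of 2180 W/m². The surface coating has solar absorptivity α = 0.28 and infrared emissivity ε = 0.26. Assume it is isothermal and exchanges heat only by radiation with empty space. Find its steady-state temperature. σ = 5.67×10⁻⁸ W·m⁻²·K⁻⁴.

T ≈ 350 K

At steady state, absorbed solar power + internal power = radiated power.
Absorbed: α·S·A_cross = 0.28·2180·19.32 = 11790 W (cross-section πr²).
Total input = 11790 + 5370 = 17160 W.
Radiated: εσ·A_surf·T⁴ with A_surf = 4πr² = 77.29 m².
T⁴ = 17160/(0.26·5.67×10⁻⁸·77.29) = 1.506×10¹⁰ K⁴.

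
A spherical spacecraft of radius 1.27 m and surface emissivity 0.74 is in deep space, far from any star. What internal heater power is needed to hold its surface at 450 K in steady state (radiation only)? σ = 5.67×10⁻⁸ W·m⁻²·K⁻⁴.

P = εσ·4πr²·T⁴.
4πr² = 20.27 m²; T⁴ = 4.101×10¹⁰ K⁴.
P = 0.74·5.67×10⁻⁸·20.27·4.101×10¹⁰.

P ≈ 34900 W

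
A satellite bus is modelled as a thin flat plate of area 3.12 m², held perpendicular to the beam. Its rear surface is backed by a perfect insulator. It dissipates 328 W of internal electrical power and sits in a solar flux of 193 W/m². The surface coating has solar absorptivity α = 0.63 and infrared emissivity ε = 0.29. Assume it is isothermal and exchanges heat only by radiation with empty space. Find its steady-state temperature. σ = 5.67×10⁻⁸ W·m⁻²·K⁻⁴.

T ≈ 343 K

At steady state, absorbed solar power + internal power = radiated power.
Absorbed: α·S·A_cross = 0.63·193·3.120 = 379.4 W (cross-section A).
Total input = 379.4 + 328 = 707.4 W.
Radiated: εσ·A_surf·T⁴ with A_surf = A = 3.120 m².
T⁴ = 707.4/(0.29·5.67×10⁻⁸·3.120) = 1.379×10¹⁰ K⁴.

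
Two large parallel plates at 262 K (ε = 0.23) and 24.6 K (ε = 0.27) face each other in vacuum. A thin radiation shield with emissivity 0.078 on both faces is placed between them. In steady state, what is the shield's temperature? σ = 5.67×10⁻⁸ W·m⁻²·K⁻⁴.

In steady state the net flux on the hot side equals that on the cold side.
σ(T₁⁴−T_s⁴)/D₁ = σ(T_s⁴−T₂⁴)/D₂, with D₁ = 1/ε₁+1/ε_s−1 = 16.17, D₂ = 1/ε_s+1/ε₂−1 = 15.52.
Solve for T_s⁴: T_s⁴ = (D₂·T₁⁴ + D₁·T₂⁴)/(D₁+D₂) = 2.308×10⁹ K⁴.

T_s ≈ 219 K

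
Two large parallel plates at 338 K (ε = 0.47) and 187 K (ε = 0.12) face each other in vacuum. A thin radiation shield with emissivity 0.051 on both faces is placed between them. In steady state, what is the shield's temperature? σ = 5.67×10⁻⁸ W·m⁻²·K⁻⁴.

In steady state the net flux on the hot side equals that on the cold side.
σ(T₁⁴−T_s⁴)/D₁ = σ(T_s⁴−T₂⁴)/D₂, with D₁ = 1/ε₁+1/ε_s−1 = 20.74, D₂ = 1/ε_s+1/ε₂−1 = 26.94.
Solve for T_s⁴: T_s⁴ = (D₂·T₁⁴ + D₁·T₂⁴)/(D₁+D₂) = 7.907×10⁹ K⁴.

T_s ≈ 298 K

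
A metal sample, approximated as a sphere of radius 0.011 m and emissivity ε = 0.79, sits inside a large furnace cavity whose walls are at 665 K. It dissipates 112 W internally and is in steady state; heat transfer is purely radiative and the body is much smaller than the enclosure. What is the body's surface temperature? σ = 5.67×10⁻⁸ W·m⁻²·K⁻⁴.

T ≈ 1160 K

For a small grey body in a large enclosure, net radiated power = εσA(T⁴ − T_w⁴).
Steady state: P = εσA(T⁴ − T_w⁴) with A = 4πr² = 0.001521 m².
T⁴ = P/(εσA) + T_w⁴ = 112/(0.79·5.67×10⁻⁸·0.001521) + (665)⁴
    = 1.644×10¹² + 1.956×10¹¹ = 1.840×10¹² K⁴.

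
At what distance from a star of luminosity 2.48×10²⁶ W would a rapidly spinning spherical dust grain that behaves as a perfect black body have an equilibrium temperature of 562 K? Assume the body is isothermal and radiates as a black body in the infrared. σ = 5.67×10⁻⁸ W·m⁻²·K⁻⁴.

For an isothermal black-emitting sphere, (1−a)S·πr² = σ·4πr²·T⁴ ⇒ S = 4σT⁴/(1−a).
S = 4·5.67×10⁻⁸·(562)⁴/1.00 = 22620 W/m².
Flux falls as S = L/(4πd²), so d = √(L/(4πS)) = √(2.48×10²⁶/(4π·22620)).

d ≈ 2.95×10¹⁰ m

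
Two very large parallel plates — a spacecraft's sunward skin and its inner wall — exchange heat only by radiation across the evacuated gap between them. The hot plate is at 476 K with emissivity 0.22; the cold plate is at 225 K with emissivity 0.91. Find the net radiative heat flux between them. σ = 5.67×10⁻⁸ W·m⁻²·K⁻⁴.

For two infinite grey parallel plates, q = σ(T₁⁴ − T₂⁴)/(1/ε₁ + 1/ε₂ − 1).
T₁⁴ − T₂⁴ = 5.134×10¹⁰ − 2.563×10⁹ = 4.877×10¹⁰ K⁴.
1/ε₁ + 1/ε₂ − 1 = 4.545 + 1.099 − 1 = 4.644.
q = 5.67×10⁻⁸ × 4.877×10¹⁰ / 4.644.

q ≈ 595 W/m²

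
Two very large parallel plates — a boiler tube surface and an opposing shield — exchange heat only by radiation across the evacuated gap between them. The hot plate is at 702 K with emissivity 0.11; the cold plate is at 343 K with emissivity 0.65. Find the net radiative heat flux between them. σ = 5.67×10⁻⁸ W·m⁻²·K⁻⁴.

For two infinite grey parallel plates, q = σ(T₁⁴ − T₂⁴)/(1/ε₁ + 1/ε₂ − 1).
T₁⁴ − T₂⁴ = 2.429×10¹¹ − 1.384×10¹⁰ = 2.290×10¹¹ K⁴.
1/ε₁ + 1/ε₂ − 1 = 9.091 + 1.538 − 1 = 9.629.
q = 5.67×10⁻⁸ × 2.290×10¹¹ / 9.629.

q ≈ 1350 W/m²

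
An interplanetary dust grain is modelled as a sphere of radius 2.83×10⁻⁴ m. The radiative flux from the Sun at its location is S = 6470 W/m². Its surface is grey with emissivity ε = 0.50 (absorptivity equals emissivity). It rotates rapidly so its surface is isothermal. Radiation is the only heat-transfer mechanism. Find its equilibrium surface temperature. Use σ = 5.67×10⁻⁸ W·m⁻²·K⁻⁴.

T ≈ 411 K

At equilibrium, absorbed power = emitted power.
Absorbing cross-section = πr² = 2.516×10⁻⁷ m²; emitting surface = 4πr² = 1.006×10⁻⁶ m² (ratio 4).
εS·A_cross = εσ·A_surf·T⁴  ⇒  T⁴ = S/(4σ)   (ε cancels).
T⁴ = 6470/(4·5.67×10⁻⁸) = 2.853×10¹⁰ K⁴.
T = (2.853×10¹⁰)^(1/4).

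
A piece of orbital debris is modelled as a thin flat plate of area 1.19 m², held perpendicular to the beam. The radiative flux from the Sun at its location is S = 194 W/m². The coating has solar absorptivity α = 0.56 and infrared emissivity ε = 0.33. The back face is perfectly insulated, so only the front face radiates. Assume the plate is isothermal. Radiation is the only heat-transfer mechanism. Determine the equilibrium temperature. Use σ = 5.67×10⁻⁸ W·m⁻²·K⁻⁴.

T ≈ 276 K

At equilibrium, absorbed power = emitted power.
Absorbing cross-section = A = 1.190 m²; emitting surface = A = 1.190 m² (ratio 1).
αS·A_cross = εσ·A_surf·T⁴  ⇒  T⁴ = αS/(ε·1σ).
T⁴ = 0.560·194/(0.33·1·5.67×10⁻⁸) = 5.806×10⁹ K⁴.
T = (5.806×10⁹)^(1/4).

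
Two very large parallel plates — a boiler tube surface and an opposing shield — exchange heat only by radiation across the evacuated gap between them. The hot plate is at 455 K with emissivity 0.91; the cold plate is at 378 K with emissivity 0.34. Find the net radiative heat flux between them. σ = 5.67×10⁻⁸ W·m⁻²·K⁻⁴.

For two infinite grey parallel plates, q = σ(T₁⁴ − T₂⁴)/(1/ε₁ + 1/ε₂ − 1).
T₁⁴ − T₂⁴ = 4.286×10¹⁰ − 2.042×10¹⁰ = 2.244×10¹⁰ K⁴.
1/ε₁ + 1/ε₂ − 1 = 1.099 + 2.941 − 1 = 3.040.
q = 5.67×10⁻⁸ × 2.244×10¹⁰ / 3.040.

q ≈ 419 W/m²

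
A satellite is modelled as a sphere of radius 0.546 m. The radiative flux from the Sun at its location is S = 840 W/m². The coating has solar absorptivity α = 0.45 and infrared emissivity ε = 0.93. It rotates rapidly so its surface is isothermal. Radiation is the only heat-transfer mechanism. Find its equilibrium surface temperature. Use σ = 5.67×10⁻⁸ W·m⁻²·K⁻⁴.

T ≈ 206 K

At equilibrium, absorbed power = emitted power.
Absorbing cross-section = πr² = 0.9366 m²; emitting surface = 4πr² = 3.746 m² (ratio 4).
αS·A_cross = εσ·A_surf·T⁴  ⇒  T⁴ = αS/(ε·4σ).
T⁴ = 0.450·840/(0.93·4·5.67×10⁻⁸) = 1.792×10⁹ K⁴.
T = (1.792×10⁹)^(1/4).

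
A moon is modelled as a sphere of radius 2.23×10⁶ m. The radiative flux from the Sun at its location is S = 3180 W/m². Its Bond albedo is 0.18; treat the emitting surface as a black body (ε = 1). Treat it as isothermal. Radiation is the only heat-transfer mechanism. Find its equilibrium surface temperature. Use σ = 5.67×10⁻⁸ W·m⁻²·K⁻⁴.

T ≈ 327 K

At equilibrium, absorbed power = emitted power.
Absorbing cross-section = πr² = 1.562×10¹³ m²; emitting surface = 4πr² = 6.249×10¹³ m² (ratio 4).
(1−a)S·A_cross = εσ·A_surf·T⁴  ⇒  T⁴ = (1−a)S/(4σ).
T⁴ = 0.820·3180/(4·5.67×10⁻⁸) = 1.150×10¹⁰ K⁴.
T = (1.150×10¹⁰)^(1/4).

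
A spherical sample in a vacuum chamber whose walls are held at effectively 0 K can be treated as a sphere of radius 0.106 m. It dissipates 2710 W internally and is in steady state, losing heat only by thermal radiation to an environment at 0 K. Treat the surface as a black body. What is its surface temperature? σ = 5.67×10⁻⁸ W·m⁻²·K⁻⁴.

T ≈ 763 K

Steady state: internal power = radiated power, P = εσA T⁴.
Radiating area A = 4πr² = 0.1412 m².
T⁴ = P/(εσA) = 2710/(1.0·5.67×10⁻⁸·0.1412) = 3.385×10¹¹ K⁴.
T = (3.385×10¹¹)^(1/4).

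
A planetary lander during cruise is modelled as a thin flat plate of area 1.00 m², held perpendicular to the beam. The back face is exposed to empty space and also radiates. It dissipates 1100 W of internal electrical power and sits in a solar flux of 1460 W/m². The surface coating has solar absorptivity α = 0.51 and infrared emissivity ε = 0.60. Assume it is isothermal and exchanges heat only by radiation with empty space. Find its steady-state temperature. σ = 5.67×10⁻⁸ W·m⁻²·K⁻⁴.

At steady state, absorbed solar power + internal power = radiated power.
Absorbed: α·S·A_cross = 0.51·1460·1.000 = 744.6 W (cross-section A).
Total input = 744.6 + 1100 = 1845 W.
Radiated: εσ·A_surf·T⁴ with A_surf = 2A = 2.000 m².
T⁴ = 1845/(0.60·5.67×10⁻⁸·2.000) = 2.711×10¹⁰ K⁴.

T ≈ 406 K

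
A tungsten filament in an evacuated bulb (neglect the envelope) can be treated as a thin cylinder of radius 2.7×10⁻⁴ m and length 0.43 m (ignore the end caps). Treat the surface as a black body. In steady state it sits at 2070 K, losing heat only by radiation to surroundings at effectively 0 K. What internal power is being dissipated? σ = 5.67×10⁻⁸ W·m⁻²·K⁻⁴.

Steady state: P = εσA T⁴.
A = 2πrL = 7.295×10⁻⁴ m²; T⁴ = (2070)⁴ = 1.836×10¹³ K⁴.
P = 1.0 × 5.67×10⁻⁸ × 7.295×10⁻⁴ × 1.836×10¹³.

P ≈ 759 W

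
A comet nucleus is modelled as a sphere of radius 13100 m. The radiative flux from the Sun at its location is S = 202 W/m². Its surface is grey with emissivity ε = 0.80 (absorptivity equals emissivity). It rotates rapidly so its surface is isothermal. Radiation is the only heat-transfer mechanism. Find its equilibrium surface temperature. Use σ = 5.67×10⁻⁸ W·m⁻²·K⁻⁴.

At equilibrium, absorbed power = emitted power.
Absorbing cross-section = πr² = 5.391×10⁸ m²; emitting surface = 4πr² = 2.157×10⁹ m² (ratio 4).
εS·A_cross = εσ·A_surf·T⁴  ⇒  T⁴ = S/(4σ)   (ε cancels).
T⁴ = 202/(4·5.67×10⁻⁸) = 8.907×10⁸ K⁴.
T = (8.907×10⁸)^(1/4).

T ≈ 173 K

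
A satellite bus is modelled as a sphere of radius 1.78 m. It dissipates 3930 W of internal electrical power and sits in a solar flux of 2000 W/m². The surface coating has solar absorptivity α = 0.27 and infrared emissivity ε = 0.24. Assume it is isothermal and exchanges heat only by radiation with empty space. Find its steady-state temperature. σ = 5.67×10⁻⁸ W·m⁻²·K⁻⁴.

At steady state, absorbed solar power + internal power = radiated power.
Absorbed: α·S·A_cross = 0.27·2000·9.954 = 5375 W (cross-section πr²).
Total input = 5375 + 3930 = 9305 W.
Radiated: εσ·A_surf·T⁴ with A_surf = 4πr² = 39.82 m².
T⁴ = 9305/(0.24·5.67×10⁻⁸·39.82) = 1.717×10¹⁰ K⁴.

T ≈ 362 K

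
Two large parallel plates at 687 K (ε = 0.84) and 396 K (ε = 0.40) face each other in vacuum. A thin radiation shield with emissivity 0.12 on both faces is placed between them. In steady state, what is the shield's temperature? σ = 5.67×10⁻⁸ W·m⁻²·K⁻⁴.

T_s ≈ 601 K

In steady state the net flux on the hot side equals that on the cold side.
σ(T₁⁴−T_s⁴)/D₁ = σ(T_s⁴−T₂⁴)/D₂, with D₁ = 1/ε₁+1/ε_s−1 = 8.524, D₂ = 1/ε_s+1/ε₂−1 = 9.833.
Solve for T_s⁴: T_s⁴ = (D₂·T₁⁴ + D₁·T₂⁴)/(D₁+D₂) = 1.307×10¹¹ K⁴.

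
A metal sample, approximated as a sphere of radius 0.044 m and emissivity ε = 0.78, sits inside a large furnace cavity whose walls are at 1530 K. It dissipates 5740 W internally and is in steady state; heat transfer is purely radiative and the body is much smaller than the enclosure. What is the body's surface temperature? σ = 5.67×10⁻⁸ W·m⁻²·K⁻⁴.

T ≈ 1810 K

For a small grey body in a large enclosure, net radiated power = εσA(T⁴ − T_w⁴).
Steady state: P = εσA(T⁴ − T_w⁴) with A = 4πr² = 0.02433 m².
T⁴ = P/(εσA) + T_w⁴ = 5740/(0.78·5.67×10⁻⁸·0.02433) + (1530)⁴
    = 5.335×10¹² + 5.480×10¹² = 1.081×10¹³ K⁴.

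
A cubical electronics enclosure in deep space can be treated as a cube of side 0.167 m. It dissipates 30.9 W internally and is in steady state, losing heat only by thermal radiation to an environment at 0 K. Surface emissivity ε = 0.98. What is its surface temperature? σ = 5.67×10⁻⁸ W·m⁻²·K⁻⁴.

Steady state: internal power = radiated power, P = εσA T⁴.
Radiating area A = 6L² = 0.1673 m².
T⁴ = P/(εσA) = 30.9/(0.98·5.67×10⁻⁸·0.1673) = 3.323×10⁹ K⁴.
T = (3.323×10⁹)^(1/4).

T ≈ 240 K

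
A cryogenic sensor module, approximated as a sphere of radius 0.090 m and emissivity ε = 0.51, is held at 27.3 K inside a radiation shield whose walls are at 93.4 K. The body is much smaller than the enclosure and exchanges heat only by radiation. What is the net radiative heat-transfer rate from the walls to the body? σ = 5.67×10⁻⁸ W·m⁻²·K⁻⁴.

P_net ≈ 0.222 W

For a small grey body in a large enclosure: P_net = εσA(T_body⁴ − T_wall⁴).
A = 4πr² = 0.1018 m²; T_body⁴ − T_wall⁴ = 5.555×10⁵ − 7.610×10⁷ = -7.555×10⁷ K⁴.
|P_net| = 0.51·5.67×10⁻⁸·0.1018·7.555×10⁷.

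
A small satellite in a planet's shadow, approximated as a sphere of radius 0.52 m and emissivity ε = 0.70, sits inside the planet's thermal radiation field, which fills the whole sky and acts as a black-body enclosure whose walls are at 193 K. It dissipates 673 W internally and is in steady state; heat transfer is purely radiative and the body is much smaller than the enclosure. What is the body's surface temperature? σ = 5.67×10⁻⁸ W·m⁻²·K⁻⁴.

For a small grey body in a large enclosure, net radiated power = εσA(T⁴ − T_w⁴).
Steady state: P = εσA(T⁴ − T_w⁴) with A = 4πr² = 3.398 m².
T⁴ = P/(εσA) + T_w⁴ = 673/(0.70·5.67×10⁻⁸·3.398) + (193)⁴
    = 4.990×10⁹ + 1.387×10⁹ = 6.378×10⁹ K⁴.

T ≈ 283 K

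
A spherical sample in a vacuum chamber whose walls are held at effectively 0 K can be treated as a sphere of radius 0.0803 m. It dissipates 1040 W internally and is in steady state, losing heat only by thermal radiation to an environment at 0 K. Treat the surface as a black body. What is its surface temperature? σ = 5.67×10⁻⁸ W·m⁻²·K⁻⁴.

Steady state: internal power = radiated power, P = εσA T⁴.
Radiating area A = 4πr² = 0.08103 m².
T⁴ = P/(εσA) = 1040/(1.0·5.67×10⁻⁸·0.08103) = 2.264×10¹¹ K⁴.
T = (2.264×10¹¹)^(1/4).

T ≈ 690 K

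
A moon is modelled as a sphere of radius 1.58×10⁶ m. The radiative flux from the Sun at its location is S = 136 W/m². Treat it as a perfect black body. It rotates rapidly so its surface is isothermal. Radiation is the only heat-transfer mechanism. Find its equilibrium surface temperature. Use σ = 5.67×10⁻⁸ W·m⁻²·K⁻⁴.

At equilibrium, absorbed power = emitted power.
Absorbing cross-section = πr² = 7.843×10¹² m²; emitting surface = 4πr² = 3.137×10¹³ m² (ratio 4).
S·A_cross = εσ·A_surf·T⁴  ⇒  T⁴ = S/(4σ).
T⁴ = 1.00·136/(4·5.67×10⁻⁸) = 5.996×10⁸ K⁴.
T = (5.996×10⁸)^(1/4).

T ≈ 156 K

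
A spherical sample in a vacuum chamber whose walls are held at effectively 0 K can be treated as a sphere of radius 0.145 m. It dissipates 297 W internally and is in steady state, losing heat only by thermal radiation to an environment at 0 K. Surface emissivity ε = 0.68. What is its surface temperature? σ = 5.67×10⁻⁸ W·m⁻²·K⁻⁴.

Steady state: internal power = radiated power, P = εσA T⁴.
Radiating area A = 4πr² = 0.2642 m².
T⁴ = P/(εσA) = 297/(0.68·5.67×10⁻⁸·0.2642) = 2.916×10¹⁰ K⁴.
T = (2.916×10¹⁰)^(1/4).

T ≈ 413 K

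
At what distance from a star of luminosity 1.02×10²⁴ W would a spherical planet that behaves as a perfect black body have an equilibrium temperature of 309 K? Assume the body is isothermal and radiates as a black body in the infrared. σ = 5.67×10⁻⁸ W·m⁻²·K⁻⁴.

d ≈ 6.27×10⁹ m

For an isothermal black-emitting sphere, (1−a)S·πr² = σ·4πr²·T⁴ ⇒ S = 4σT⁴/(1−a).
S = 4·5.67×10⁻⁸·(309)⁴/1.00 = 2068 W/m².
Flux falls as S = L/(4πd²), so d = √(L/(4πS)) = √(1.02×10²⁴/(4π·2068)).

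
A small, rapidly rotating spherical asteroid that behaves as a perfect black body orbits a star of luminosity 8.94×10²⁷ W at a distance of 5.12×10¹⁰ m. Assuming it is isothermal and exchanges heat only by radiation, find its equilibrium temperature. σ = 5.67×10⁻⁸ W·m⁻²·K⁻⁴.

T ≈ 1050 K

First find the stellar flux at distance d: S = L/(4πd²) = 8.94×10²⁷/(4π·(5.12×10¹⁰)²) = 2.714×10⁵ W/m².
For an isothermal sphere, absorbed (1−a)S·πr² = emitted σ·4πr²·T⁴, so T⁴ = (1−a)S/(4σ).
T⁴ = 1.00·2.714×10⁵/(4·5.67×10⁻⁸) = 1.197×10¹² K⁴.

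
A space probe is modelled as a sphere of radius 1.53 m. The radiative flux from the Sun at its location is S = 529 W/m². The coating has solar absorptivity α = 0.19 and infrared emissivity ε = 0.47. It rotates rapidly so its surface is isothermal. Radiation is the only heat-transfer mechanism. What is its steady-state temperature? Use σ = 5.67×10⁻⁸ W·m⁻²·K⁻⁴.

T ≈ 175 K

At equilibrium, absorbed power = emitted power.
Absorbing cross-section = πr² = 7.354 m²; emitting surface = 4πr² = 29.42 m² (ratio 4).
αS·A_cross = εσ·A_surf·T⁴  ⇒  T⁴ = αS/(ε·4σ).
T⁴ = 0.190·529/(0.47·4·5.67×10⁻⁸) = 9.429×10⁸ K⁴.
T = (9.429×10⁸)^(1/4).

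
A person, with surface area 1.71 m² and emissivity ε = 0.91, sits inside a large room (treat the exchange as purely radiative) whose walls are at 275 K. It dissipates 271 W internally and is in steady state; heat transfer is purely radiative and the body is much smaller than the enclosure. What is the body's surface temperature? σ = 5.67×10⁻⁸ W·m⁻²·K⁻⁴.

T ≈ 306 K

For a small grey body in a large enclosure, net radiated power = εσA(T⁴ − T_w⁴).
Steady state: P = εσA(T⁴ − T_w⁴) with A = 1.71 m².
T⁴ = P/(εσA) + T_w⁴ = 271/(0.91·5.67×10⁻⁸·1.710) + (275)⁴
    = 3.071×10⁹ + 5.719×10⁹ = 8.791×10⁹ K⁴.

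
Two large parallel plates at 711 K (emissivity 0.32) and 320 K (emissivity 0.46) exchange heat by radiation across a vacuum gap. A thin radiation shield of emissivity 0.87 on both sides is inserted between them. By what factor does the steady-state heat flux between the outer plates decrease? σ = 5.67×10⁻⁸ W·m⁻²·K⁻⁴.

Without shield: q₀ = σΔ(T⁴)/(1/ε₁+1/ε₂−1) with denominator 4.299.
With shield the two gaps are in series; the resistances add: (1/ε₁+1/ε_s−1)+(1/ε_s+1/ε₂−1) = 3.274+2.323 = 5.598.
Heat-flux ratio q₀/q = 5.598/4.299.

factor ≈ 1.30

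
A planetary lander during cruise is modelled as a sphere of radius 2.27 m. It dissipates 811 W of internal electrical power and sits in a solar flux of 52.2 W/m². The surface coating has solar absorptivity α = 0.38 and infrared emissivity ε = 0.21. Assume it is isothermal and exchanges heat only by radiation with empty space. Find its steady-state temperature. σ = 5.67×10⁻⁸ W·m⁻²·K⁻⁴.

T ≈ 196 K

At steady state, absorbed solar power + internal power = radiated power.
Absorbed: α·S·A_cross = 0.38·52.2·16.19 = 321.1 W (cross-section πr²).
Total input = 321.1 + 811 = 1132 W.
Radiated: εσ·A_surf·T⁴ with A_surf = 4πr² = 64.75 m².
T⁴ = 1132/(0.21·5.67×10⁻⁸·64.75) = 1.468×10⁹ K⁴.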